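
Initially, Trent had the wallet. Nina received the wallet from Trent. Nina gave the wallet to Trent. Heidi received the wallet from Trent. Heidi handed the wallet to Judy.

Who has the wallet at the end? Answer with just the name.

Tracking the wallet through each event:
Start: Trent has the wallet.
After event 1: Nina has the wallet.
After event 2: Trent has the wallet.
After event 3: Heidi has the wallet.
After event 4: Judy has the wallet.

Answer: Judy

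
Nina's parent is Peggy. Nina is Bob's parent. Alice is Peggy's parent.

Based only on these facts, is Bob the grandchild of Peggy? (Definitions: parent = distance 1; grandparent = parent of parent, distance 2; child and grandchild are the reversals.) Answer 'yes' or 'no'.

Reconstructing the parent chain from the given facts:
  Alice -> Peggy -> Nina -> Bob
(each arrow means 'parent of the next')
Positions in the chain (0 = top):
  position of Alice: 0
  position of Peggy: 1
  position of Nina: 2
  position of Bob: 3

Bob is at position 3, Peggy is at position 1; signed distance (j - i) = -2.
'grandchild' requires j - i = -2. Actual distance is -2, so the relation HOLDS.

Answer: yes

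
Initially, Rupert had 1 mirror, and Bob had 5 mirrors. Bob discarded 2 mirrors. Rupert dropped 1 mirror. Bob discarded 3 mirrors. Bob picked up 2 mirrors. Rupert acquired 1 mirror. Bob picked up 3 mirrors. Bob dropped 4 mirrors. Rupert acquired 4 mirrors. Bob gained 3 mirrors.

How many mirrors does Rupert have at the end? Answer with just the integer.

Answer: 5

Derivation:
Tracking counts step by step:
Start: Rupert=1, Bob=5
Event 1 (Bob -2): Bob: 5 -> 3. State: Rupert=1, Bob=3
Event 2 (Rupert -1): Rupert: 1 -> 0. State: Rupert=0, Bob=3
Event 3 (Bob -3): Bob: 3 -> 0. State: Rupert=0, Bob=0
Event 4 (Bob +2): Bob: 0 -> 2. State: Rupert=0, Bob=2
Event 5 (Rupert +1): Rupert: 0 -> 1. State: Rupert=1, Bob=2
Event 6 (Bob +3): Bob: 2 -> 5. State: Rupert=1, Bob=5
Event 7 (Bob -4): Bob: 5 -> 1. State: Rupert=1, Bob=1
Event 8 (Rupert +4): Rupert: 1 -> 5. State: Rupert=5, Bob=1
Event 9 (Bob +3): Bob: 1 -> 4. State: Rupert=5, Bob=4

Rupert's final count: 5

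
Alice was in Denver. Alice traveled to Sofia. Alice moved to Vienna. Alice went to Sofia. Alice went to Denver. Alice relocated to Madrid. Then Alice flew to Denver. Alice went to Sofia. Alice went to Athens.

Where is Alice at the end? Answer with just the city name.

Tracking Alice's location:
Start: Alice is in Denver.
After move 1: Denver -> Sofia. Alice is in Sofia.
After move 2: Sofia -> Vienna. Alice is in Vienna.
After move 3: Vienna -> Sofia. Alice is in Sofia.
After move 4: Sofia -> Denver. Alice is in Denver.
After move 5: Denver -> Madrid. Alice is in Madrid.
After move 6: Madrid -> Denver. Alice is in Denver.
After move 7: Denver -> Sofia. Alice is in Sofia.
After move 8: Sofia -> Athens. Alice is in Athens.

Answer: Athens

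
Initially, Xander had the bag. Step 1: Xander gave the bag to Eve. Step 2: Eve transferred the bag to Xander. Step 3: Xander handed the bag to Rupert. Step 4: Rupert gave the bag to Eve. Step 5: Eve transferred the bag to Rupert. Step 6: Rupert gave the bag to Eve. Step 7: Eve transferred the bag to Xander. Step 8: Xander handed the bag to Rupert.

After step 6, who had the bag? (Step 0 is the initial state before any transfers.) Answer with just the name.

Answer: Eve

Derivation:
Tracking the bag holder through step 6:
After step 0 (start): Xander
After step 1: Eve
After step 2: Xander
After step 3: Rupert
After step 4: Eve
After step 5: Rupert
After step 6: Eve

At step 6, the holder is Eve.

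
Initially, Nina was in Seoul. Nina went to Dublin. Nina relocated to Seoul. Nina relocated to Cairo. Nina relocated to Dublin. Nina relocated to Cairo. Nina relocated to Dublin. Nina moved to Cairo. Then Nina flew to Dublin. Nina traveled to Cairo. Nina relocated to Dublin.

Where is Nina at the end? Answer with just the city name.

Tracking Nina's location:
Start: Nina is in Seoul.
After move 1: Seoul -> Dublin. Nina is in Dublin.
After move 2: Dublin -> Seoul. Nina is in Seoul.
After move 3: Seoul -> Cairo. Nina is in Cairo.
After move 4: Cairo -> Dublin. Nina is in Dublin.
After move 5: Dublin -> Cairo. Nina is in Cairo.
After move 6: Cairo -> Dublin. Nina is in Dublin.
After move 7: Dublin -> Cairo. Nina is in Cairo.
After move 8: Cairo -> Dublin. Nina is in Dublin.
After move 9: Dublin -> Cairo. Nina is in Cairo.
After move 10: Cairo -> Dublin. Nina is in Dublin.

Answer: Dublin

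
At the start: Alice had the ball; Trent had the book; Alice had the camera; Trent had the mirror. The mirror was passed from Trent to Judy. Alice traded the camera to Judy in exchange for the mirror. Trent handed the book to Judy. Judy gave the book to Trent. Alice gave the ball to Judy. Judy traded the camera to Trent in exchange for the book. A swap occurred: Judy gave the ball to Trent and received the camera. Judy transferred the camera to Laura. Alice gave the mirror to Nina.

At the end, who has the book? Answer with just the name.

Tracking all object holders:
Start: ball:Alice, book:Trent, camera:Alice, mirror:Trent
Event 1 (give mirror: Trent -> Judy). State: ball:Alice, book:Trent, camera:Alice, mirror:Judy
Event 2 (swap camera<->mirror: now camera:Judy, mirror:Alice). State: ball:Alice, book:Trent, camera:Judy, mirror:Alice
Event 3 (give book: Trent -> Judy). State: ball:Alice, book:Judy, camera:Judy, mirror:Alice
Event 4 (give book: Judy -> Trent). State: ball:Alice, book:Trent, camera:Judy, mirror:Alice
Event 5 (give ball: Alice -> Judy). State: ball:Judy, book:Trent, camera:Judy, mirror:Alice
Event 6 (swap camera<->book: now camera:Trent, book:Judy). State: ball:Judy, book:Judy, camera:Trent, mirror:Alice
Event 7 (swap ball<->camera: now ball:Trent, camera:Judy). State: ball:Trent, book:Judy, camera:Judy, mirror:Alice
Event 8 (give camera: Judy -> Laura). State: ball:Trent, book:Judy, camera:Laura, mirror:Alice
Event 9 (give mirror: Alice -> Nina). State: ball:Trent, book:Judy, camera:Laura, mirror:Nina

Final state: ball:Trent, book:Judy, camera:Laura, mirror:Nina
The book is held by Judy.

Answer: Judy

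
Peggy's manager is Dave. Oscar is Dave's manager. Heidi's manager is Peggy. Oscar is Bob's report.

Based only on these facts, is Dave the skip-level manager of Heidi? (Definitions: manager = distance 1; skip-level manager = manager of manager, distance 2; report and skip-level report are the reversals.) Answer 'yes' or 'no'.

Answer: yes

Derivation:
Reconstructing the manager chain from the given facts:
  Bob -> Oscar -> Dave -> Peggy -> Heidi
(each arrow means 'manager of the next')
Positions in the chain (0 = top):
  position of Bob: 0
  position of Oscar: 1
  position of Dave: 2
  position of Peggy: 3
  position of Heidi: 4

Dave is at position 2, Heidi is at position 4; signed distance (j - i) = 2.
'skip-level manager' requires j - i = 2. Actual distance is 2, so the relation HOLDS.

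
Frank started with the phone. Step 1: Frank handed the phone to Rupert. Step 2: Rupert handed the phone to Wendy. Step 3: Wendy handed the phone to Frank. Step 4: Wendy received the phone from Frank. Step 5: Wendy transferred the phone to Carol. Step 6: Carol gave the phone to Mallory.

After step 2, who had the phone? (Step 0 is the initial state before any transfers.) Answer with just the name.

Answer: Wendy

Derivation:
Tracking the phone holder through step 2:
After step 0 (start): Frank
After step 1: Rupert
After step 2: Wendy

At step 2, the holder is Wendy.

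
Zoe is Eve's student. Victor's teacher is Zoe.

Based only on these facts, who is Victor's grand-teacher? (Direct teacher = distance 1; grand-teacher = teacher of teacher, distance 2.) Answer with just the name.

Answer: Eve

Derivation:
Reconstructing the teacher chain from the given facts:
  Eve -> Zoe -> Victor
(each arrow means 'teacher of the next')
Positions in the chain (0 = top):
  position of Eve: 0
  position of Zoe: 1
  position of Victor: 2

Victor is at position 2; the grand-teacher is 2 steps up the chain, i.e. position 0: Eve.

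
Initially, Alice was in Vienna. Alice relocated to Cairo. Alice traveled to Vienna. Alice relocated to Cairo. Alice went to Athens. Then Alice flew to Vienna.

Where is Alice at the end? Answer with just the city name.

Answer: Vienna

Derivation:
Tracking Alice's location:
Start: Alice is in Vienna.
After move 1: Vienna -> Cairo. Alice is in Cairo.
After move 2: Cairo -> Vienna. Alice is in Vienna.
After move 3: Vienna -> Cairo. Alice is in Cairo.
After move 4: Cairo -> Athens. Alice is in Athens.
After move 5: Athens -> Vienna. Alice is in Vienna.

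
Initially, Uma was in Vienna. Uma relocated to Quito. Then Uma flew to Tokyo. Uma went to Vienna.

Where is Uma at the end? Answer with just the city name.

Tracking Uma's location:
Start: Uma is in Vienna.
After move 1: Vienna -> Quito. Uma is in Quito.
After move 2: Quito -> Tokyo. Uma is in Tokyo.
After move 3: Tokyo -> Vienna. Uma is in Vienna.

Answer: Vienna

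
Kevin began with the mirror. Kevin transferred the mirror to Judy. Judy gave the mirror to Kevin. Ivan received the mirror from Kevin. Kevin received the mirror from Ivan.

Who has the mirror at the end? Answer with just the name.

Tracking the mirror through each event:
Start: Kevin has the mirror.
After event 1: Judy has the mirror.
After event 2: Kevin has the mirror.
After event 3: Ivan has the mirror.
After event 4: Kevin has the mirror.

Answer: Kevin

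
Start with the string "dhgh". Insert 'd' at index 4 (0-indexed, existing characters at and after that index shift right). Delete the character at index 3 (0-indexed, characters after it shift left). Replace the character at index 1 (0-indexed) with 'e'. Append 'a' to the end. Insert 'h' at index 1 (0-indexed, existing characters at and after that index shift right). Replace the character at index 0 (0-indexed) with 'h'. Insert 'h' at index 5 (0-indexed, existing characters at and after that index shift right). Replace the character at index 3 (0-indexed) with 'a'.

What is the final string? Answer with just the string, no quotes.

Answer: hheadha

Derivation:
Applying each edit step by step:
Start: "dhgh"
Op 1 (insert 'd' at idx 4): "dhgh" -> "dhghd"
Op 2 (delete idx 3 = 'h'): "dhghd" -> "dhgd"
Op 3 (replace idx 1: 'h' -> 'e'): "dhgd" -> "degd"
Op 4 (append 'a'): "degd" -> "degda"
Op 5 (insert 'h' at idx 1): "degda" -> "dhegda"
Op 6 (replace idx 0: 'd' -> 'h'): "dhegda" -> "hhegda"
Op 7 (insert 'h' at idx 5): "hhegda" -> "hhegdha"
Op 8 (replace idx 3: 'g' -> 'a'): "hhegdha" -> "hheadha"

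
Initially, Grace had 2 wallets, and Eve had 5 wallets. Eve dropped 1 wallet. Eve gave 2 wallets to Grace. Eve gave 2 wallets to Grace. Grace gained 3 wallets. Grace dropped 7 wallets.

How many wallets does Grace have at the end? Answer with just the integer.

Tracking counts step by step:
Start: Grace=2, Eve=5
Event 1 (Eve -1): Eve: 5 -> 4. State: Grace=2, Eve=4
Event 2 (Eve -> Grace, 2): Eve: 4 -> 2, Grace: 2 -> 4. State: Grace=4, Eve=2
Event 3 (Eve -> Grace, 2): Eve: 2 -> 0, Grace: 4 -> 6. State: Grace=6, Eve=0
Event 4 (Grace +3): Grace: 6 -> 9. State: Grace=9, Eve=0
Event 5 (Grace -7): Grace: 9 -> 2. State: Grace=2, Eve=0

Grace's final count: 2

Answer: 2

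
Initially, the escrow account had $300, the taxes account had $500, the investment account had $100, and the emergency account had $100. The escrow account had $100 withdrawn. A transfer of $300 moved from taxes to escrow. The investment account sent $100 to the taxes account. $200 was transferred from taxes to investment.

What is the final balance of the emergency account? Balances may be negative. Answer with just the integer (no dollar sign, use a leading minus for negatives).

Tracking account balances step by step:
Start: escrow=300, taxes=500, investment=100, emergency=100
Event 1 (withdraw 100 from escrow): escrow: 300 - 100 = 200. Balances: escrow=200, taxes=500, investment=100, emergency=100
Event 2 (transfer 300 taxes -> escrow): taxes: 500 - 300 = 200, escrow: 200 + 300 = 500. Balances: escrow=500, taxes=200, investment=100, emergency=100
Event 3 (transfer 100 investment -> taxes): investment: 100 - 100 = 0, taxes: 200 + 100 = 300. Balances: escrow=500, taxes=300, investment=0, emergency=100
Event 4 (transfer 200 taxes -> investment): taxes: 300 - 200 = 100, investment: 0 + 200 = 200. Balances: escrow=500, taxes=100, investment=200, emergency=100

Final balance of emergency: 100

Answer: 100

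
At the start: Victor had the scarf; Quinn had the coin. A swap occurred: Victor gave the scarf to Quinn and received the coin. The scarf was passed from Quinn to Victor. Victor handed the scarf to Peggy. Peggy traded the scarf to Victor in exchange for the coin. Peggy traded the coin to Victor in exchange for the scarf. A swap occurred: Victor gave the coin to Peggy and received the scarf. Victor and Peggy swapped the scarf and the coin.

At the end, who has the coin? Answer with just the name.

Tracking all object holders:
Start: scarf:Victor, coin:Quinn
Event 1 (swap scarf<->coin: now scarf:Quinn, coin:Victor). State: scarf:Quinn, coin:Victor
Event 2 (give scarf: Quinn -> Victor). State: scarf:Victor, coin:Victor
Event 3 (give scarf: Victor -> Peggy). State: scarf:Peggy, coin:Victor
Event 4 (swap scarf<->coin: now scarf:Victor, coin:Peggy). State: scarf:Victor, coin:Peggy
Event 5 (swap coin<->scarf: now coin:Victor, scarf:Peggy). State: scarf:Peggy, coin:Victor
Event 6 (swap coin<->scarf: now coin:Peggy, scarf:Victor). State: scarf:Victor, coin:Peggy
Event 7 (swap scarf<->coin: now scarf:Peggy, coin:Victor). State: scarf:Peggy, coin:Victor

Final state: scarf:Peggy, coin:Victor
The coin is held by Victor.

Answer: Victor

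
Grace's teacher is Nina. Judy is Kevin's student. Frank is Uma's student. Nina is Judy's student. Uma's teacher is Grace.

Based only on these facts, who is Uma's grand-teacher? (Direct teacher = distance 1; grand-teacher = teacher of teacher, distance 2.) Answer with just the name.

Answer: Nina

Derivation:
Reconstructing the teacher chain from the given facts:
  Kevin -> Judy -> Nina -> Grace -> Uma -> Frank
(each arrow means 'teacher of the next')
Positions in the chain (0 = top):
  position of Kevin: 0
  position of Judy: 1
  position of Nina: 2
  position of Grace: 3
  position of Uma: 4
  position of Frank: 5

Uma is at position 4; the grand-teacher is 2 steps up the chain, i.e. position 2: Nina.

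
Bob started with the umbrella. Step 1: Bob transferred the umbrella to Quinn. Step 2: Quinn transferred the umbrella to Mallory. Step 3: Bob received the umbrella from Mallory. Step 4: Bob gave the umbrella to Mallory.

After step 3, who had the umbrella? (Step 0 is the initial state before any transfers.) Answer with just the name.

Answer: Bob

Derivation:
Tracking the umbrella holder through step 3:
After step 0 (start): Bob
After step 1: Quinn
After step 2: Mallory
After step 3: Bob

At step 3, the holder is Bob.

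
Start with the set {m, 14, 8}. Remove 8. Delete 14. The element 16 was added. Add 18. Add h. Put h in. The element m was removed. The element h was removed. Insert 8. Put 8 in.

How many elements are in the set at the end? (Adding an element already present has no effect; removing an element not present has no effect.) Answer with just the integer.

Tracking the set through each operation:
Start: {14, 8, m}
Event 1 (remove 8): removed. Set: {14, m}
Event 2 (remove 14): removed. Set: {m}
Event 3 (add 16): added. Set: {16, m}
Event 4 (add 18): added. Set: {16, 18, m}
Event 5 (add h): added. Set: {16, 18, h, m}
Event 6 (add h): already present, no change. Set: {16, 18, h, m}
Event 7 (remove m): removed. Set: {16, 18, h}
Event 8 (remove h): removed. Set: {16, 18}
Event 9 (add 8): added. Set: {16, 18, 8}
Event 10 (add 8): already present, no change. Set: {16, 18, 8}

Final set: {16, 18, 8} (size 3)

Answer: 3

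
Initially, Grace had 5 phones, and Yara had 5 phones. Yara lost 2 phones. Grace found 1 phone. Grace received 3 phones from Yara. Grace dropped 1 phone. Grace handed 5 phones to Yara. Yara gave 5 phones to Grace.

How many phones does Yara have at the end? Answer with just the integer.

Answer: 0

Derivation:
Tracking counts step by step:
Start: Grace=5, Yara=5
Event 1 (Yara -2): Yara: 5 -> 3. State: Grace=5, Yara=3
Event 2 (Grace +1): Grace: 5 -> 6. State: Grace=6, Yara=3
Event 3 (Yara -> Grace, 3): Yara: 3 -> 0, Grace: 6 -> 9. State: Grace=9, Yara=0
Event 4 (Grace -1): Grace: 9 -> 8. State: Grace=8, Yara=0
Event 5 (Grace -> Yara, 5): Grace: 8 -> 3, Yara: 0 -> 5. State: Grace=3, Yara=5
Event 6 (Yara -> Grace, 5): Yara: 5 -> 0, Grace: 3 -> 8. State: Grace=8, Yara=0

Yara's final count: 0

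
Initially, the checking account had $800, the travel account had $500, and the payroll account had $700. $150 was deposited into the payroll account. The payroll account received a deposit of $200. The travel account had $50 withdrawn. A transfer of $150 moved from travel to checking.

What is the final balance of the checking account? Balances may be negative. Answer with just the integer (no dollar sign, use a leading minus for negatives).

Tracking account balances step by step:
Start: checking=800, travel=500, payroll=700
Event 1 (deposit 150 to payroll): payroll: 700 + 150 = 850. Balances: checking=800, travel=500, payroll=850
Event 2 (deposit 200 to payroll): payroll: 850 + 200 = 1050. Balances: checking=800, travel=500, payroll=1050
Event 3 (withdraw 50 from travel): travel: 500 - 50 = 450. Balances: checking=800, travel=450, payroll=1050
Event 4 (transfer 150 travel -> checking): travel: 450 - 150 = 300, checking: 800 + 150 = 950. Balances: checking=950, travel=300, payroll=1050

Final balance of checking: 950

Answer: 950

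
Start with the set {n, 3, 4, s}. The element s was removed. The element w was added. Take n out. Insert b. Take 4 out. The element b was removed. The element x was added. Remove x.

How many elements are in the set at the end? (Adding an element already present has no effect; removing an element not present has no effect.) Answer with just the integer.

Answer: 2

Derivation:
Tracking the set through each operation:
Start: {3, 4, n, s}
Event 1 (remove s): removed. Set: {3, 4, n}
Event 2 (add w): added. Set: {3, 4, n, w}
Event 3 (remove n): removed. Set: {3, 4, w}
Event 4 (add b): added. Set: {3, 4, b, w}
Event 5 (remove 4): removed. Set: {3, b, w}
Event 6 (remove b): removed. Set: {3, w}
Event 7 (add x): added. Set: {3, w, x}
Event 8 (remove x): removed. Set: {3, w}

Final set: {3, w} (size 2)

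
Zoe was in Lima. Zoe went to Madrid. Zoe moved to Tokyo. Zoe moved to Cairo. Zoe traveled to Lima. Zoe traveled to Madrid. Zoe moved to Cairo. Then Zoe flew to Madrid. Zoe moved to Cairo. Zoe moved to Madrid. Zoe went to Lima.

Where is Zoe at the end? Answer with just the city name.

Tracking Zoe's location:
Start: Zoe is in Lima.
After move 1: Lima -> Madrid. Zoe is in Madrid.
After move 2: Madrid -> Tokyo. Zoe is in Tokyo.
After move 3: Tokyo -> Cairo. Zoe is in Cairo.
After move 4: Cairo -> Lima. Zoe is in Lima.
After move 5: Lima -> Madrid. Zoe is in Madrid.
After move 6: Madrid -> Cairo. Zoe is in Cairo.
After move 7: Cairo -> Madrid. Zoe is in Madrid.
After move 8: Madrid -> Cairo. Zoe is in Cairo.
After move 9: Cairo -> Madrid. Zoe is in Madrid.
After move 10: Madrid -> Lima. Zoe is in Lima.

Answer: Lima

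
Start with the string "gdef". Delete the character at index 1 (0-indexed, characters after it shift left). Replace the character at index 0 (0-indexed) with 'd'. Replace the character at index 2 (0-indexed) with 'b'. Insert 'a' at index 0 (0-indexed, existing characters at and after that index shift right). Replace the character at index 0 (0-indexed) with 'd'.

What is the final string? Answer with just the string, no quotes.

Applying each edit step by step:
Start: "gdef"
Op 1 (delete idx 1 = 'd'): "gdef" -> "gef"
Op 2 (replace idx 0: 'g' -> 'd'): "gef" -> "def"
Op 3 (replace idx 2: 'f' -> 'b'): "def" -> "deb"
Op 4 (insert 'a' at idx 0): "deb" -> "adeb"
Op 5 (replace idx 0: 'a' -> 'd'): "adeb" -> "ddeb"

Answer: ddeb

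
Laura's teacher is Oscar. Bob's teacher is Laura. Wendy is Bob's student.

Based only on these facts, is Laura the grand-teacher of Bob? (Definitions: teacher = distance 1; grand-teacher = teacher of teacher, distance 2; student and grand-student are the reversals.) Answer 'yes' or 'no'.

Reconstructing the teacher chain from the given facts:
  Oscar -> Laura -> Bob -> Wendy
(each arrow means 'teacher of the next')
Positions in the chain (0 = top):
  position of Oscar: 0
  position of Laura: 1
  position of Bob: 2
  position of Wendy: 3

Laura is at position 1, Bob is at position 2; signed distance (j - i) = 1.
'grand-teacher' requires j - i = 2. Actual distance is 1, so the relation does NOT hold.

Answer: no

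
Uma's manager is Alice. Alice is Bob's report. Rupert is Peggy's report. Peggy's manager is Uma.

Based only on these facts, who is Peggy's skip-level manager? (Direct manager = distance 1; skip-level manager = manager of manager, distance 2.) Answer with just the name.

Reconstructing the manager chain from the given facts:
  Bob -> Alice -> Uma -> Peggy -> Rupert
(each arrow means 'manager of the next')
Positions in the chain (0 = top):
  position of Bob: 0
  position of Alice: 1
  position of Uma: 2
  position of Peggy: 3
  position of Rupert: 4

Peggy is at position 3; the skip-level manager is 2 steps up the chain, i.e. position 1: Alice.

Answer: Alice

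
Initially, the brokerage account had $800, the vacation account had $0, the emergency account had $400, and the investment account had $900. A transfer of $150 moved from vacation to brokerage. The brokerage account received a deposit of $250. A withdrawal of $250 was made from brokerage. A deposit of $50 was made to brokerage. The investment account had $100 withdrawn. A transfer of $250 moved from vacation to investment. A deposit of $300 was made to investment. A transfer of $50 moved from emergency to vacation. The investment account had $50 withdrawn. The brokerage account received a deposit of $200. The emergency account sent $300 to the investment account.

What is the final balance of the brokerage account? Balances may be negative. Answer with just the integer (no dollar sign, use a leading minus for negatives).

Answer: 1200

Derivation:
Tracking account balances step by step:
Start: brokerage=800, vacation=0, emergency=400, investment=900
Event 1 (transfer 150 vacation -> brokerage): vacation: 0 - 150 = -150, brokerage: 800 + 150 = 950. Balances: brokerage=950, vacation=-150, emergency=400, investment=900
Event 2 (deposit 250 to brokerage): brokerage: 950 + 250 = 1200. Balances: brokerage=1200, vacation=-150, emergency=400, investment=900
Event 3 (withdraw 250 from brokerage): brokerage: 1200 - 250 = 950. Balances: brokerage=950, vacation=-150, emergency=400, investment=900
Event 4 (deposit 50 to brokerage): brokerage: 950 + 50 = 1000. Balances: brokerage=1000, vacation=-150, emergency=400, investment=900
Event 5 (withdraw 100 from investment): investment: 900 - 100 = 800. Balances: brokerage=1000, vacation=-150, emergency=400, investment=800
Event 6 (transfer 250 vacation -> investment): vacation: -150 - 250 = -400, investment: 800 + 250 = 1050. Balances: brokerage=1000, vacation=-400, emergency=400, investment=1050
Event 7 (deposit 300 to investment): investment: 1050 + 300 = 1350. Balances: brokerage=1000, vacation=-400, emergency=400, investment=1350
Event 8 (transfer 50 emergency -> vacation): emergency: 400 - 50 = 350, vacation: -400 + 50 = -350. Balances: brokerage=1000, vacation=-350, emergency=350, investment=1350
Event 9 (withdraw 50 from investment): investment: 1350 - 50 = 1300. Balances: brokerage=1000, vacation=-350, emergency=350, investment=1300
Event 10 (deposit 200 to brokerage): brokerage: 1000 + 200 = 1200. Balances: brokerage=1200, vacation=-350, emergency=350, investment=1300
Event 11 (transfer 300 emergency -> investment): emergency: 350 - 300 = 50, investment: 1300 + 300 = 1600. Balances: brokerage=1200, vacation=-350, emergency=50, investment=1600

Final balance of brokerage: 1200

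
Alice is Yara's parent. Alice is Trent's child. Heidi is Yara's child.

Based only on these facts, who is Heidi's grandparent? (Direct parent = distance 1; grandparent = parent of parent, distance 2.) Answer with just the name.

Answer: Alice

Derivation:
Reconstructing the parent chain from the given facts:
  Trent -> Alice -> Yara -> Heidi
(each arrow means 'parent of the next')
Positions in the chain (0 = top):
  position of Trent: 0
  position of Alice: 1
  position of Yara: 2
  position of Heidi: 3

Heidi is at position 3; the grandparent is 2 steps up the chain, i.e. position 1: Alice.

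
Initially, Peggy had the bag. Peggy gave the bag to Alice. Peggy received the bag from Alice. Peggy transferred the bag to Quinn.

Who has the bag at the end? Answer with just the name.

Answer: Quinn

Derivation:
Tracking the bag through each event:
Start: Peggy has the bag.
After event 1: Alice has the bag.
After event 2: Peggy has the bag.
After event 3: Quinn has the bag.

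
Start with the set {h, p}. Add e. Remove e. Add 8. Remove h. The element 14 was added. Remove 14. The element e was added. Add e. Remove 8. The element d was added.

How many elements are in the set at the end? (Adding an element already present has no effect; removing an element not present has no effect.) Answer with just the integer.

Answer: 3

Derivation:
Tracking the set through each operation:
Start: {h, p}
Event 1 (add e): added. Set: {e, h, p}
Event 2 (remove e): removed. Set: {h, p}
Event 3 (add 8): added. Set: {8, h, p}
Event 4 (remove h): removed. Set: {8, p}
Event 5 (add 14): added. Set: {14, 8, p}
Event 6 (remove 14): removed. Set: {8, p}
Event 7 (add e): added. Set: {8, e, p}
Event 8 (add e): already present, no change. Set: {8, e, p}
Event 9 (remove 8): removed. Set: {e, p}
Event 10 (add d): added. Set: {d, e, p}

Final set: {d, e, p} (size 3)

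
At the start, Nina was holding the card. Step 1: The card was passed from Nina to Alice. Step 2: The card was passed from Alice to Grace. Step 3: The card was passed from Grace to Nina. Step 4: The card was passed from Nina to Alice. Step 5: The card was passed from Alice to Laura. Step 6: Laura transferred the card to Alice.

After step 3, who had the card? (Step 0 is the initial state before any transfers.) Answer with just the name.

Answer: Nina

Derivation:
Tracking the card holder through step 3:
After step 0 (start): Nina
After step 1: Alice
After step 2: Grace
After step 3: Nina

At step 3, the holder is Nina.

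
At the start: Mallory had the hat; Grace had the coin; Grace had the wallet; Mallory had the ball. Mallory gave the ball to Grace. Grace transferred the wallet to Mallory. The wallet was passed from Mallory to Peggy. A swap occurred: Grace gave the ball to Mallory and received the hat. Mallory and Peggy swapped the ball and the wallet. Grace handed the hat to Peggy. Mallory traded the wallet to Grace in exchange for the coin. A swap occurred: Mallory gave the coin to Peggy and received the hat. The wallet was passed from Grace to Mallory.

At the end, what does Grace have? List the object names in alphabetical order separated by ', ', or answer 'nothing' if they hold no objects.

Answer: nothing

Derivation:
Tracking all object holders:
Start: hat:Mallory, coin:Grace, wallet:Grace, ball:Mallory
Event 1 (give ball: Mallory -> Grace). State: hat:Mallory, coin:Grace, wallet:Grace, ball:Grace
Event 2 (give wallet: Grace -> Mallory). State: hat:Mallory, coin:Grace, wallet:Mallory, ball:Grace
Event 3 (give wallet: Mallory -> Peggy). State: hat:Mallory, coin:Grace, wallet:Peggy, ball:Grace
Event 4 (swap ball<->hat: now ball:Mallory, hat:Grace). State: hat:Grace, coin:Grace, wallet:Peggy, ball:Mallory
Event 5 (swap ball<->wallet: now ball:Peggy, wallet:Mallory). State: hat:Grace, coin:Grace, wallet:Mallory, ball:Peggy
Event 6 (give hat: Grace -> Peggy). State: hat:Peggy, coin:Grace, wallet:Mallory, ball:Peggy
Event 7 (swap wallet<->coin: now wallet:Grace, coin:Mallory). State: hat:Peggy, coin:Mallory, wallet:Grace, ball:Peggy
Event 8 (swap coin<->hat: now coin:Peggy, hat:Mallory). State: hat:Mallory, coin:Peggy, wallet:Grace, ball:Peggy
Event 9 (give wallet: Grace -> Mallory). State: hat:Mallory, coin:Peggy, wallet:Mallory, ball:Peggy

Final state: hat:Mallory, coin:Peggy, wallet:Mallory, ball:Peggy
Grace holds: (nothing).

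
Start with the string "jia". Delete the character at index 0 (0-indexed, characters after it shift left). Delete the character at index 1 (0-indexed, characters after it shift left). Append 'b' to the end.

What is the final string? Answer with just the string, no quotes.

Answer: ib

Derivation:
Applying each edit step by step:
Start: "jia"
Op 1 (delete idx 0 = 'j'): "jia" -> "ia"
Op 2 (delete idx 1 = 'a'): "ia" -> "i"
Op 3 (append 'b'): "i" -> "ib"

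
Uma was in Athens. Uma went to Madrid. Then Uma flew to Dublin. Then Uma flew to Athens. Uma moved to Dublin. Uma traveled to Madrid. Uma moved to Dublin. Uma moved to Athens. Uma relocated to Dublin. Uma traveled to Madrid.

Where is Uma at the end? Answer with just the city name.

Answer: Madrid

Derivation:
Tracking Uma's location:
Start: Uma is in Athens.
After move 1: Athens -> Madrid. Uma is in Madrid.
After move 2: Madrid -> Dublin. Uma is in Dublin.
After move 3: Dublin -> Athens. Uma is in Athens.
After move 4: Athens -> Dublin. Uma is in Dublin.
After move 5: Dublin -> Madrid. Uma is in Madrid.
After move 6: Madrid -> Dublin. Uma is in Dublin.
After move 7: Dublin -> Athens. Uma is in Athens.
After move 8: Athens -> Dublin. Uma is in Dublin.
After move 9: Dublin -> Madrid. Uma is in Madrid.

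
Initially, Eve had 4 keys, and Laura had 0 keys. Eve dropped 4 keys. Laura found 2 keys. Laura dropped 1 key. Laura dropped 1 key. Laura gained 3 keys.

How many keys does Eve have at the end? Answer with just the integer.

Answer: 0

Derivation:
Tracking counts step by step:
Start: Eve=4, Laura=0
Event 1 (Eve -4): Eve: 4 -> 0. State: Eve=0, Laura=0
Event 2 (Laura +2): Laura: 0 -> 2. State: Eve=0, Laura=2
Event 3 (Laura -1): Laura: 2 -> 1. State: Eve=0, Laura=1
Event 4 (Laura -1): Laura: 1 -> 0. State: Eve=0, Laura=0
Event 5 (Laura +3): Laura: 0 -> 3. State: Eve=0, Laura=3

Eve's final count: 0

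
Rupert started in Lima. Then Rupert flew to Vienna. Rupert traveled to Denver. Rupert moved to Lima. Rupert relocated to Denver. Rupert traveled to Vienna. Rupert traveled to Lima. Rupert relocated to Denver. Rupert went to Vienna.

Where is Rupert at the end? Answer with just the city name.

Tracking Rupert's location:
Start: Rupert is in Lima.
After move 1: Lima -> Vienna. Rupert is in Vienna.
After move 2: Vienna -> Denver. Rupert is in Denver.
After move 3: Denver -> Lima. Rupert is in Lima.
After move 4: Lima -> Denver. Rupert is in Denver.
After move 5: Denver -> Vienna. Rupert is in Vienna.
After move 6: Vienna -> Lima. Rupert is in Lima.
After move 7: Lima -> Denver. Rupert is in Denver.
After move 8: Denver -> Vienna. Rupert is in Vienna.

Answer: Vienna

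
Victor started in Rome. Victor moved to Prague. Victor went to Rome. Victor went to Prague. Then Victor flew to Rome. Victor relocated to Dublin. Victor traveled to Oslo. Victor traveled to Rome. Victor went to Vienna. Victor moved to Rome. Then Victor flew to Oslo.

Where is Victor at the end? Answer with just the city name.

Answer: Oslo

Derivation:
Tracking Victor's location:
Start: Victor is in Rome.
After move 1: Rome -> Prague. Victor is in Prague.
After move 2: Prague -> Rome. Victor is in Rome.
After move 3: Rome -> Prague. Victor is in Prague.
After move 4: Prague -> Rome. Victor is in Rome.
After move 5: Rome -> Dublin. Victor is in Dublin.
After move 6: Dublin -> Oslo. Victor is in Oslo.
After move 7: Oslo -> Rome. Victor is in Rome.
After move 8: Rome -> Vienna. Victor is in Vienna.
After move 9: Vienna -> Rome. Victor is in Rome.
After move 10: Rome -> Oslo. Victor is in Oslo.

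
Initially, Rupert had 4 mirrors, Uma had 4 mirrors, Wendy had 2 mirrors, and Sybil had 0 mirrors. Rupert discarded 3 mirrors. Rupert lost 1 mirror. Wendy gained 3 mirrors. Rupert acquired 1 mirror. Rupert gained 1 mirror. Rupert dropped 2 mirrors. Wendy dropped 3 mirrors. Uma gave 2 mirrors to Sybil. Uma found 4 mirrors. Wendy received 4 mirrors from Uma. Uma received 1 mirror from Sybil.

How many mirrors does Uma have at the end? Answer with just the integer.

Tracking counts step by step:
Start: Rupert=4, Uma=4, Wendy=2, Sybil=0
Event 1 (Rupert -3): Rupert: 4 -> 1. State: Rupert=1, Uma=4, Wendy=2, Sybil=0
Event 2 (Rupert -1): Rupert: 1 -> 0. State: Rupert=0, Uma=4, Wendy=2, Sybil=0
Event 3 (Wendy +3): Wendy: 2 -> 5. State: Rupert=0, Uma=4, Wendy=5, Sybil=0
Event 4 (Rupert +1): Rupert: 0 -> 1. State: Rupert=1, Uma=4, Wendy=5, Sybil=0
Event 5 (Rupert +1): Rupert: 1 -> 2. State: Rupert=2, Uma=4, Wendy=5, Sybil=0
Event 6 (Rupert -2): Rupert: 2 -> 0. State: Rupert=0, Uma=4, Wendy=5, Sybil=0
Event 7 (Wendy -3): Wendy: 5 -> 2. State: Rupert=0, Uma=4, Wendy=2, Sybil=0
Event 8 (Uma -> Sybil, 2): Uma: 4 -> 2, Sybil: 0 -> 2. State: Rupert=0, Uma=2, Wendy=2, Sybil=2
Event 9 (Uma +4): Uma: 2 -> 6. State: Rupert=0, Uma=6, Wendy=2, Sybil=2
Event 10 (Uma -> Wendy, 4): Uma: 6 -> 2, Wendy: 2 -> 6. State: Rupert=0, Uma=2, Wendy=6, Sybil=2
Event 11 (Sybil -> Uma, 1): Sybil: 2 -> 1, Uma: 2 -> 3. State: Rupert=0, Uma=3, Wendy=6, Sybil=1

Uma's final count: 3

Answer: 3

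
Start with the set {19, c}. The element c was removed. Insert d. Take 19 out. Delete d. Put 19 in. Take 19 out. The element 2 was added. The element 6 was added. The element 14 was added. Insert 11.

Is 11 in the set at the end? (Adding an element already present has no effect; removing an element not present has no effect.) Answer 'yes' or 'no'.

Tracking the set through each operation:
Start: {19, c}
Event 1 (remove c): removed. Set: {19}
Event 2 (add d): added. Set: {19, d}
Event 3 (remove 19): removed. Set: {d}
Event 4 (remove d): removed. Set: {}
Event 5 (add 19): added. Set: {19}
Event 6 (remove 19): removed. Set: {}
Event 7 (add 2): added. Set: {2}
Event 8 (add 6): added. Set: {2, 6}
Event 9 (add 14): added. Set: {14, 2, 6}
Event 10 (add 11): added. Set: {11, 14, 2, 6}

Final set: {11, 14, 2, 6} (size 4)
11 is in the final set.

Answer: yes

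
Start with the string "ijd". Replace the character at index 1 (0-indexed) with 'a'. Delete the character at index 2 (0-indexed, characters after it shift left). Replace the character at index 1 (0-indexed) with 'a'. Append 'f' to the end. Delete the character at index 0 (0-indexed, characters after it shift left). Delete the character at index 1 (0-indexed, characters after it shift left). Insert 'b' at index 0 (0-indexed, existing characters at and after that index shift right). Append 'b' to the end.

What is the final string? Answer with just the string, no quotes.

Applying each edit step by step:
Start: "ijd"
Op 1 (replace idx 1: 'j' -> 'a'): "ijd" -> "iad"
Op 2 (delete idx 2 = 'd'): "iad" -> "ia"
Op 3 (replace idx 1: 'a' -> 'a'): "ia" -> "ia"
Op 4 (append 'f'): "ia" -> "iaf"
Op 5 (delete idx 0 = 'i'): "iaf" -> "af"
Op 6 (delete idx 1 = 'f'): "af" -> "a"
Op 7 (insert 'b' at idx 0): "a" -> "ba"
Op 8 (append 'b'): "ba" -> "bab"

Answer: bab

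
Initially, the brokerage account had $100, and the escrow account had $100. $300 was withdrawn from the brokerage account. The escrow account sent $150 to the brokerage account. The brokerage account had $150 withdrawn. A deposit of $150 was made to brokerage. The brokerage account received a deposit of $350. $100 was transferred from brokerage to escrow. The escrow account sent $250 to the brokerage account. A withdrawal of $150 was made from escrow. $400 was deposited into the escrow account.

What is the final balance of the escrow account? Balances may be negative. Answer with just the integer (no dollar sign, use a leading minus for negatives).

Tracking account balances step by step:
Start: brokerage=100, escrow=100
Event 1 (withdraw 300 from brokerage): brokerage: 100 - 300 = -200. Balances: brokerage=-200, escrow=100
Event 2 (transfer 150 escrow -> brokerage): escrow: 100 - 150 = -50, brokerage: -200 + 150 = -50. Balances: brokerage=-50, escrow=-50
Event 3 (withdraw 150 from brokerage): brokerage: -50 - 150 = -200. Balances: brokerage=-200, escrow=-50
Event 4 (deposit 150 to brokerage): brokerage: -200 + 150 = -50. Balances: brokerage=-50, escrow=-50
Event 5 (deposit 350 to brokerage): brokerage: -50 + 350 = 300. Balances: brokerage=300, escrow=-50
Event 6 (transfer 100 brokerage -> escrow): brokerage: 300 - 100 = 200, escrow: -50 + 100 = 50. Balances: brokerage=200, escrow=50
Event 7 (transfer 250 escrow -> brokerage): escrow: 50 - 250 = -200, brokerage: 200 + 250 = 450. Balances: brokerage=450, escrow=-200
Event 8 (withdraw 150 from escrow): escrow: -200 - 150 = -350. Balances: brokerage=450, escrow=-350
Event 9 (deposit 400 to escrow): escrow: -350 + 400 = 50. Balances: brokerage=450, escrow=50

Final balance of escrow: 50

Answer: 50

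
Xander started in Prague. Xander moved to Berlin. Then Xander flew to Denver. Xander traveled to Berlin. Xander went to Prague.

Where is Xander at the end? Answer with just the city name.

Answer: Prague

Derivation:
Tracking Xander's location:
Start: Xander is in Prague.
After move 1: Prague -> Berlin. Xander is in Berlin.
After move 2: Berlin -> Denver. Xander is in Denver.
After move 3: Denver -> Berlin. Xander is in Berlin.
After move 4: Berlin -> Prague. Xander is in Prague.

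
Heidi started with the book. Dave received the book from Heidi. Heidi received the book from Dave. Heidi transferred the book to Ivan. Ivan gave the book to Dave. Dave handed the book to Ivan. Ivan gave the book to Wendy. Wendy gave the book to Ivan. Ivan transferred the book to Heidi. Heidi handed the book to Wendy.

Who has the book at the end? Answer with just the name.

Answer: Wendy

Derivation:
Tracking the book through each event:
Start: Heidi has the book.
After event 1: Dave has the book.
After event 2: Heidi has the book.
After event 3: Ivan has the book.
After event 4: Dave has the book.
After event 5: Ivan has the book.
After event 6: Wendy has the book.
After event 7: Ivan has the book.
After event 8: Heidi has the book.
After event 9: Wendy has the book.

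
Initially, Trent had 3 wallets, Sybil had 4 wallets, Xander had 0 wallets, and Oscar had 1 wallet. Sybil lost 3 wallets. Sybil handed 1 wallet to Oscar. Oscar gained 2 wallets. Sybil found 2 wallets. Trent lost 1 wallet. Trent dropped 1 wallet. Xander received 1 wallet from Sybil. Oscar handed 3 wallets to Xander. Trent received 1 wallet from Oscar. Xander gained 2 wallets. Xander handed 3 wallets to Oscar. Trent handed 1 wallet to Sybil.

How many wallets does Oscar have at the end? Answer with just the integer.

Tracking counts step by step:
Start: Trent=3, Sybil=4, Xander=0, Oscar=1
Event 1 (Sybil -3): Sybil: 4 -> 1. State: Trent=3, Sybil=1, Xander=0, Oscar=1
Event 2 (Sybil -> Oscar, 1): Sybil: 1 -> 0, Oscar: 1 -> 2. State: Trent=3, Sybil=0, Xander=0, Oscar=2
Event 3 (Oscar +2): Oscar: 2 -> 4. State: Trent=3, Sybil=0, Xander=0, Oscar=4
Event 4 (Sybil +2): Sybil: 0 -> 2. State: Trent=3, Sybil=2, Xander=0, Oscar=4
Event 5 (Trent -1): Trent: 3 -> 2. State: Trent=2, Sybil=2, Xander=0, Oscar=4
Event 6 (Trent -1): Trent: 2 -> 1. State: Trent=1, Sybil=2, Xander=0, Oscar=4
Event 7 (Sybil -> Xander, 1): Sybil: 2 -> 1, Xander: 0 -> 1. State: Trent=1, Sybil=1, Xander=1, Oscar=4
Event 8 (Oscar -> Xander, 3): Oscar: 4 -> 1, Xander: 1 -> 4. State: Trent=1, Sybil=1, Xander=4, Oscar=1
Event 9 (Oscar -> Trent, 1): Oscar: 1 -> 0, Trent: 1 -> 2. State: Trent=2, Sybil=1, Xander=4, Oscar=0
Event 10 (Xander +2): Xander: 4 -> 6. State: Trent=2, Sybil=1, Xander=6, Oscar=0
Event 11 (Xander -> Oscar, 3): Xander: 6 -> 3, Oscar: 0 -> 3. State: Trent=2, Sybil=1, Xander=3, Oscar=3
Event 12 (Trent -> Sybil, 1): Trent: 2 -> 1, Sybil: 1 -> 2. State: Trent=1, Sybil=2, Xander=3, Oscar=3

Oscar's final count: 3

Answer: 3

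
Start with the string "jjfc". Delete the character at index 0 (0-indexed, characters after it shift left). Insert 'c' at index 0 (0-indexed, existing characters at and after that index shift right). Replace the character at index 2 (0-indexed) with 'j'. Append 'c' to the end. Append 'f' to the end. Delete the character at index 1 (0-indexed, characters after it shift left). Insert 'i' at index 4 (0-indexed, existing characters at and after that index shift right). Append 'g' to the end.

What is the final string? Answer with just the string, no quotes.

Applying each edit step by step:
Start: "jjfc"
Op 1 (delete idx 0 = 'j'): "jjfc" -> "jfc"
Op 2 (insert 'c' at idx 0): "jfc" -> "cjfc"
Op 3 (replace idx 2: 'f' -> 'j'): "cjfc" -> "cjjc"
Op 4 (append 'c'): "cjjc" -> "cjjcc"
Op 5 (append 'f'): "cjjcc" -> "cjjccf"
Op 6 (delete idx 1 = 'j'): "cjjccf" -> "cjccf"
Op 7 (insert 'i' at idx 4): "cjccf" -> "cjccif"
Op 8 (append 'g'): "cjccif" -> "cjccifg"

Answer: cjccifg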